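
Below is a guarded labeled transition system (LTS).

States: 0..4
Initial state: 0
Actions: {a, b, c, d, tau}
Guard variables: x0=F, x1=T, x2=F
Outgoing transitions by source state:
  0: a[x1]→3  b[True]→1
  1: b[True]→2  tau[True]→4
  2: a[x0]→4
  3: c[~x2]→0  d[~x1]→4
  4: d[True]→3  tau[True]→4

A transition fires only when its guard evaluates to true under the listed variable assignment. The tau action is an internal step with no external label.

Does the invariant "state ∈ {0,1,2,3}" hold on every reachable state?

Allowed set {0,1,2,3}
Reachable = {0,1,2,3,4}
  0: ✓
  1: ✓
  2: ✓
  3: ✓
  4: outside
reach 4 via b·tau — violates

Answer: INVARIANT VIOLATED at state 4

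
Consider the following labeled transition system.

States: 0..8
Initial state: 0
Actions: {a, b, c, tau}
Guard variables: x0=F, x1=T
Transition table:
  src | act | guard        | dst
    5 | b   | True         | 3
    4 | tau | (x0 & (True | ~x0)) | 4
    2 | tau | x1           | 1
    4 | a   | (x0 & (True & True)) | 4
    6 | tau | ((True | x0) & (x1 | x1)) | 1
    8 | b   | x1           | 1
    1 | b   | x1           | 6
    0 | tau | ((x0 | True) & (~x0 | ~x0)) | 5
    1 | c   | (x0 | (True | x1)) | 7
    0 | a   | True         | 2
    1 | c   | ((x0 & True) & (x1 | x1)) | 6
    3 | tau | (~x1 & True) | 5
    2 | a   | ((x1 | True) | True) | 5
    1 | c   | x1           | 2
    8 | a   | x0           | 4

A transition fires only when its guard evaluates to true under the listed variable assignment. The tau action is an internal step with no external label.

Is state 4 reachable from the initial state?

Answer: UNREACHABLE

Working:
10 transition(s) survive guard evaluation.
L0 = {0}
L1 = {2,5}  cumulative {0,2,5}
L2 = {1,3}  cumulative {0,1,2,3,5}
L3 = {6,7}  cumulative {0,1,2,3,5,6,7}
R = {0,1,2,3,5,6,7}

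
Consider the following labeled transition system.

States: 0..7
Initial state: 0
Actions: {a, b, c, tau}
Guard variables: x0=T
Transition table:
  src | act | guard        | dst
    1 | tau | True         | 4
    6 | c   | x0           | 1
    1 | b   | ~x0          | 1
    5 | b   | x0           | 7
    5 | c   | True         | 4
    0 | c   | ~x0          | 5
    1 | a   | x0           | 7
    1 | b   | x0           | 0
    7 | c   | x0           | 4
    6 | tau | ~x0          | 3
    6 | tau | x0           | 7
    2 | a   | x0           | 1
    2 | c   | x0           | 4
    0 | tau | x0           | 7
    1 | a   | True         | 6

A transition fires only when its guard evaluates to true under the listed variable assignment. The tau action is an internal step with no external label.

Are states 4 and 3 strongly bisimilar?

Bisimulation quotient by refinement:
  P[0] = {{0,1,2,3,4,5,6,7}}
  P[1] = {{0},{1},{2},{3,4},{5},{6},{7}}
stable after 2 split(s): 7 block(s)
[4]={3,4}  [3]={3,4}

Answer: BISIMILAR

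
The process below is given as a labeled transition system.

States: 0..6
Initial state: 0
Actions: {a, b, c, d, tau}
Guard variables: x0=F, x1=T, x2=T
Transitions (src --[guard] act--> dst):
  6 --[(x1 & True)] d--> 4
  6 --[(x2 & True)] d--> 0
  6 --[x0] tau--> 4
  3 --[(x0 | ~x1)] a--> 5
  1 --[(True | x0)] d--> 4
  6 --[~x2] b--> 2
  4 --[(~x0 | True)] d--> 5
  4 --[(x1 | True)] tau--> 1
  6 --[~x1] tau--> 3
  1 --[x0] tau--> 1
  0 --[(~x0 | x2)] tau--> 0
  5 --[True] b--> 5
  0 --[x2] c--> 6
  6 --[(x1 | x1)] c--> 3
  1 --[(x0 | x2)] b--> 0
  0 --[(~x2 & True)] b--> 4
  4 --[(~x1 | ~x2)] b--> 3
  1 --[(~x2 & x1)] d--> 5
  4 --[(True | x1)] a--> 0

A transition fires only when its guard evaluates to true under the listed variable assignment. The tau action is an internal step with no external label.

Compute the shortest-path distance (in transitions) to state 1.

Answer: 3

Analysis:
BFS to 1:
  depth 0: {0}
  depth 1: {6}
  depth 2: {3,4}
  depth 3: {1,5}
first hit 1 at d=3 via c·d·tau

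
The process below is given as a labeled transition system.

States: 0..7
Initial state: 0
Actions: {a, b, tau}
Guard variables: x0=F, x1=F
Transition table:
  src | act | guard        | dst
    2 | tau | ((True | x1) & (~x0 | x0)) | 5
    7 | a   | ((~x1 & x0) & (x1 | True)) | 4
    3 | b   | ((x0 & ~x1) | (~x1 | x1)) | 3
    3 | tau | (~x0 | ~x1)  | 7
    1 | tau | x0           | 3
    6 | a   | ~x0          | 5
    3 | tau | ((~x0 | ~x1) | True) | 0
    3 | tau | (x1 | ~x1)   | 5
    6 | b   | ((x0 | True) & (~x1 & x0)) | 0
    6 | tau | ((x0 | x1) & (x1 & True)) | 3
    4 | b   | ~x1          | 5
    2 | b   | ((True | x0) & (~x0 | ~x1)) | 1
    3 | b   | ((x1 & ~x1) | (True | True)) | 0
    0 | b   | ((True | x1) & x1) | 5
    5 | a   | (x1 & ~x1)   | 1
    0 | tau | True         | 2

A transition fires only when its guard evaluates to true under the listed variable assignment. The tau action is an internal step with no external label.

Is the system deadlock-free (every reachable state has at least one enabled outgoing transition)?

R = {0,1,2,5}
  0: tau→2  [1 exit(s)]
  1: ∅  [no exit]
  2: b→1  tau→5  [2 exit(s)]
  5: ∅  [no exit]
witness 1: tau·b

Answer: DEADLOCK at state 1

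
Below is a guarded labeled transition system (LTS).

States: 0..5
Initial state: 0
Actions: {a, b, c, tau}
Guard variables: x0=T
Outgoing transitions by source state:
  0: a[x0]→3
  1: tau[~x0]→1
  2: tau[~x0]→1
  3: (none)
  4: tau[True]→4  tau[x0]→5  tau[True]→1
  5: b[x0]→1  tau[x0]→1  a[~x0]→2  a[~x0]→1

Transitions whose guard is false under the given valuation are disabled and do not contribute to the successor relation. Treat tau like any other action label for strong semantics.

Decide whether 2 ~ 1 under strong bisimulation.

Answer: BISIMILAR

Trace:
Bisimulation quotient by refinement:
  π0 = {{0,1,2,3,4,5}}
  π1 = {{0},{1,2,3},{4},{5}}
4 equivalence class(es) (converged in 2)
2∈{1,2,3}, 1∈{1,2,3}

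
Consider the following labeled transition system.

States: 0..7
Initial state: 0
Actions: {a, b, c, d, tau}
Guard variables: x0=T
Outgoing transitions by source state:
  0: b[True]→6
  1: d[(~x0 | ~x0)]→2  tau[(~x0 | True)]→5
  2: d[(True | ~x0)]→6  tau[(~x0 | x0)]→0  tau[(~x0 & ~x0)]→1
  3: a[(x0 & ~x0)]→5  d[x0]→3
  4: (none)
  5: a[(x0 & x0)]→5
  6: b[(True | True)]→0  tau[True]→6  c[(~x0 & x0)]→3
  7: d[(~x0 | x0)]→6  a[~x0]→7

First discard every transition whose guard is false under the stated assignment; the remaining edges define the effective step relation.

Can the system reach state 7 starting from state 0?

Answer: UNREACHABLE

Working:
9 transition(s) survive guard evaluation.
L0 = {0}
L1 = {6}  cumulative {0,6}
Reachable = {0,6}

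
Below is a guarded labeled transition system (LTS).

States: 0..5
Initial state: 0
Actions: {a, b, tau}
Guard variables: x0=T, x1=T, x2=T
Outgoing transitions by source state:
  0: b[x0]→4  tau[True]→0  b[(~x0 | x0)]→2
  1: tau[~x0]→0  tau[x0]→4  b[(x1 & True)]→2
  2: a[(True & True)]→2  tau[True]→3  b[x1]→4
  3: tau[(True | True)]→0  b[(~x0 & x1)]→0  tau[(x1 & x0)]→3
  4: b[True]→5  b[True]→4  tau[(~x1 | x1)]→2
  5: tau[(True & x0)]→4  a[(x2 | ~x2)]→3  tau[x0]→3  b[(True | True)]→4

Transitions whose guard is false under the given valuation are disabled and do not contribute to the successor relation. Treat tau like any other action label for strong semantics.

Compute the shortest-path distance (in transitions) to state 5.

Answer: 2

Trace:
Layered search for 5:
  Layer 0: {0}
  Layer 1: {2,4}
  Layer 2: {3,5}
5 enters at depth 2; path b·b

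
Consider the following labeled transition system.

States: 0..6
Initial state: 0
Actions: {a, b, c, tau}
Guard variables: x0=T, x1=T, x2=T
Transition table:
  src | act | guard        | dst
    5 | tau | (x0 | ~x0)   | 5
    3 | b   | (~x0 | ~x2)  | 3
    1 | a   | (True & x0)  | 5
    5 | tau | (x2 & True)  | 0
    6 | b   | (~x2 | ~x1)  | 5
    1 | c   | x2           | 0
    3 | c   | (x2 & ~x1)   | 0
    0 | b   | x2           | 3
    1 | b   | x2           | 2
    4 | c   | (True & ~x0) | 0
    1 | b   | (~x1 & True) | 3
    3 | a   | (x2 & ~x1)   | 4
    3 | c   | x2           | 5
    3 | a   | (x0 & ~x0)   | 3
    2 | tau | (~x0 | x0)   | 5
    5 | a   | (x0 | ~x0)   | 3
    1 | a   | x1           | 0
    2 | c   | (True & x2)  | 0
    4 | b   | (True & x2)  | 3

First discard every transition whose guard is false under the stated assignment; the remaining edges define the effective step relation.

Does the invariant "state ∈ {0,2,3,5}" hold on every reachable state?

Inv-set: {0,2,3,5}
Reachable = {0,3,5}
  0: safe
  3: safe
  5: safe

Answer: INVARIANT HOLDS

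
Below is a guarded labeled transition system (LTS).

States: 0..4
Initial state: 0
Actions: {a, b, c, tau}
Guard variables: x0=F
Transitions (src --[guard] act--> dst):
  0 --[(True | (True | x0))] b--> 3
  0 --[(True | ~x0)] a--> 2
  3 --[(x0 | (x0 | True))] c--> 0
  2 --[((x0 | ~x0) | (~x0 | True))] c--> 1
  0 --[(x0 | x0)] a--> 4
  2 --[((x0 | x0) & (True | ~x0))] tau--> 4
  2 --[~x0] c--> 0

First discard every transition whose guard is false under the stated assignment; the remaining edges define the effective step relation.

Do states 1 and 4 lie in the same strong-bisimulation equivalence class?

Bisimulation quotient by refinement:
  π0 = {{0,1,2,3,4}}
  π1 = {{0},{1,4},{2,3}}
  π2 = {{0},{1,4},{2},{3}}
stable after 3 split(s): 4 block(s)
1∈{1,4}, 4∈{1,4}

Answer: BISIMILAR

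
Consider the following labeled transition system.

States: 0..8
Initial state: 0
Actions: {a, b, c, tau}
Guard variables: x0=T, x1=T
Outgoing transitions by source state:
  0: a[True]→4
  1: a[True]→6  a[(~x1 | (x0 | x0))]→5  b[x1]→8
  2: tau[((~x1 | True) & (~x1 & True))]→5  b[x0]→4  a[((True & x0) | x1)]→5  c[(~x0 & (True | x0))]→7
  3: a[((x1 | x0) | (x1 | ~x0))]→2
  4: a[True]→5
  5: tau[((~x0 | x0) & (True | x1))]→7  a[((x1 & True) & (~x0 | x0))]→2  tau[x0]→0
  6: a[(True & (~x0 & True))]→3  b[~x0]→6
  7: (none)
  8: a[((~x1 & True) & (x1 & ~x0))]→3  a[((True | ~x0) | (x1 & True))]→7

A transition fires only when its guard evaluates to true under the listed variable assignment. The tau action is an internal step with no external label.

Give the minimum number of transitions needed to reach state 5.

Answer: 2

Analysis:
Breadth-first toward 5:
  L0 = {0}
  L1 = {4}
  L2 = {5}
first hit 5 at d=2 via a·a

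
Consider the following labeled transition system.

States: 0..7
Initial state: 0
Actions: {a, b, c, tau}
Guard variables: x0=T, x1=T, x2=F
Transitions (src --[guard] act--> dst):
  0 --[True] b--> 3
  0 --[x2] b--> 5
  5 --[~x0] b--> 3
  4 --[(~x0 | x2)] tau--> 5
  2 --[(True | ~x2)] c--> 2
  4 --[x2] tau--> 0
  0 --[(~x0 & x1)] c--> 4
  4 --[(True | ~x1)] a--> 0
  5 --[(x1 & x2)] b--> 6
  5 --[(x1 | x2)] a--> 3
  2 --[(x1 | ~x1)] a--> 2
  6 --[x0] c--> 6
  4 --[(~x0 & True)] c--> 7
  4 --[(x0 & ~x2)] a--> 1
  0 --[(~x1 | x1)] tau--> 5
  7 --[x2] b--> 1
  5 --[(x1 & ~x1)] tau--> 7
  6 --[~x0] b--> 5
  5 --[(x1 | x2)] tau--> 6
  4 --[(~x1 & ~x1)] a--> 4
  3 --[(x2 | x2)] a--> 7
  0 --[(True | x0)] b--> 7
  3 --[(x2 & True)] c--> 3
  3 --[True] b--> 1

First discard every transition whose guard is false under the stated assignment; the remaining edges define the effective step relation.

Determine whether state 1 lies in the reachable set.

Answer: REACHABLE

Analysis:
After dropping false guards: 11 live edges.
L0 = {0}
L1 = {3,5,7}  now seen {0,3,5,7}
L2 = {1,6}  now seen {0,1,3,5,6,7}
R = {0,1,3,5,6,7}
Path to 1: b·b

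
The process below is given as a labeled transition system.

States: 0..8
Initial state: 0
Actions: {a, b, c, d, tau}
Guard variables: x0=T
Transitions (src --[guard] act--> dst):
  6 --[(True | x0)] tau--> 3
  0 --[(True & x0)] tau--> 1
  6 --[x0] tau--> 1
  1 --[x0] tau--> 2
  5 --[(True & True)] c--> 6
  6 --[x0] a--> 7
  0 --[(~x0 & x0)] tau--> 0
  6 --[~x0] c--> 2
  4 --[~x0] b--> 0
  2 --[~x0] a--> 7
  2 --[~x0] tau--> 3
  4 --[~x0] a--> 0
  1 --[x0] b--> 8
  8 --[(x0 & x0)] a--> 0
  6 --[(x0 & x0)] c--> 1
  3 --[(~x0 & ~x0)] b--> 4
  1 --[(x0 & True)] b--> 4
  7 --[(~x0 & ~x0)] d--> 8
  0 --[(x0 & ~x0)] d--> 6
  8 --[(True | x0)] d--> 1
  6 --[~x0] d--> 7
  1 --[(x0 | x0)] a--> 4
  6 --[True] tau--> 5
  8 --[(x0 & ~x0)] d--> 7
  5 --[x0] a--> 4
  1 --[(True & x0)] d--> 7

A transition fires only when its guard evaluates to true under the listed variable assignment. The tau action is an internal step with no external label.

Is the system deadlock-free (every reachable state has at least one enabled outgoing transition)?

Answer: DEADLOCK at state 2

Working:
R = {0,1,2,4,7,8}
  0: tau→1  [1 exit(s)]
  1: a→4  b→4  b→8  d→7  tau→2  [5 exit(s)]
  2: ∅  [deadlock]
  4: ∅  [deadlock]
  7: ∅  [deadlock]
  8: a→0  d→1  [2 exit(s)]
trace reaching 2: tau·tau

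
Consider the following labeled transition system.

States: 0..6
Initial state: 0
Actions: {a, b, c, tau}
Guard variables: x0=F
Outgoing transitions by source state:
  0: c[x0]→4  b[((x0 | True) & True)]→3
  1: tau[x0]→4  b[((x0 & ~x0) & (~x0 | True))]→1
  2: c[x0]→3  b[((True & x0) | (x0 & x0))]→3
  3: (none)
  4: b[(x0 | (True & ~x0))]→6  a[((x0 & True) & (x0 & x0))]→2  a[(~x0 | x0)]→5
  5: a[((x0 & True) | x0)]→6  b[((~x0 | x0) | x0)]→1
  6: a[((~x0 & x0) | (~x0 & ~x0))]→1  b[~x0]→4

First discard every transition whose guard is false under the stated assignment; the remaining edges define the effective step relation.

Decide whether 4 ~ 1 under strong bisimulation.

Answer: NOT BISIMILAR

Trace:
Refine partition for ~:
  P[0] = {{0,1,2,3,4,5,6}}
  P[1] = {{0,5},{1,2,3},{4,6}}
  P[2] = {{0,5},{1,2,3},{4},{6}}
Fixed point at round 3; 4 class(es).
class of 4: {4}; class of 1: {1,2,3}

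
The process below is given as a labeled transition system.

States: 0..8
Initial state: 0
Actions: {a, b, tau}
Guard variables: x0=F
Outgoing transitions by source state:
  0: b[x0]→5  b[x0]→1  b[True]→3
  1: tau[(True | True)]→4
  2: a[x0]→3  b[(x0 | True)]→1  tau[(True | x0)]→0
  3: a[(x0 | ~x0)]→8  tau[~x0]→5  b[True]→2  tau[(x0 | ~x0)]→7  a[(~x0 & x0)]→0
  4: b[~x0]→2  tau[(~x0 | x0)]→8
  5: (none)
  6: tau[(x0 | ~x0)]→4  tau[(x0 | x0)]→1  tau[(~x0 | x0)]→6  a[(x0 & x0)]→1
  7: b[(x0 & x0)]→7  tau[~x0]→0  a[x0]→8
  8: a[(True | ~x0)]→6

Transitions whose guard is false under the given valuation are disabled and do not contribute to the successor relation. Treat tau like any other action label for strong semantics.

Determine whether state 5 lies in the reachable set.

14 transition(s) survive guard evaluation.
Layer 0: {0}
Layer 1: {3}  cumulative {0,3}
Layer 2: {2,5,7,8}  cumulative {0,2,3,5,7,8}
Layer 3: {1,6}  cumulative {0,1,2,3,5,6,7,8}
Layer 4: {4}  cumulative {0,1,2,3,4,5,6,7,8}
Reachable = {0,1,2,3,4,5,6,7,8}
Path to 5: b·tau

Answer: REACHABLE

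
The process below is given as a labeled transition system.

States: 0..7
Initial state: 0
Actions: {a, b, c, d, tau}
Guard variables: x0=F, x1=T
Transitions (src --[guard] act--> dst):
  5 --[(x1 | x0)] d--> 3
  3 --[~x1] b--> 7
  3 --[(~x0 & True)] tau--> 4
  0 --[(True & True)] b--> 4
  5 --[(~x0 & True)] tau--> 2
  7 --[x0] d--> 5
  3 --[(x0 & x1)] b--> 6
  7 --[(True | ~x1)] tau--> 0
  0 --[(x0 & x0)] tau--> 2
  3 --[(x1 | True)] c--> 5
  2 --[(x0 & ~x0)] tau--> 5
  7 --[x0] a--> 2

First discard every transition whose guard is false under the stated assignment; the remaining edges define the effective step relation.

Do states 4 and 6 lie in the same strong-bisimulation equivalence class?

Answer: BISIMILAR

Working:
Compute ~ classes (split until stable):
  π0 = {{0,1,2,3,4,5,6,7}}
  π1 = {{0},{1,2,4,6},{3},{5},{7}}
stable after 2 split(s): 5 block(s)
class of 4: {1,2,4,6}; class of 6: {1,2,4,6}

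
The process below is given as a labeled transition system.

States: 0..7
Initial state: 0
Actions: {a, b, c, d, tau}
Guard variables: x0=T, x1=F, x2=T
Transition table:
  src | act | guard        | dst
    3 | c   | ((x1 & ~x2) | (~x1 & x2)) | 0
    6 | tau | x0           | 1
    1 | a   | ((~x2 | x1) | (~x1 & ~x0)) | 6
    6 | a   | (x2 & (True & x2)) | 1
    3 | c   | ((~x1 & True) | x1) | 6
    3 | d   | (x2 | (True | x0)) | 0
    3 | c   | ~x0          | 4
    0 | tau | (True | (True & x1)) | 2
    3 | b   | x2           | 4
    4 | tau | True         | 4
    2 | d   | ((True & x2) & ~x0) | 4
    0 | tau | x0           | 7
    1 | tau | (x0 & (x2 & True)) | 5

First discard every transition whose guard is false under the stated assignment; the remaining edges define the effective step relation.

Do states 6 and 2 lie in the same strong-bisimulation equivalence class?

Compute ~ classes (split until stable):
  P[0] = {{0,1,2,3,4,5,6,7}}
  P[1] = {{0,1,4},{2,5,7},{3},{6}}
  P[2] = {{0,1},{2,5,7},{3},{4},{6}}
5 equivalence class(es) (converged in 3)
class of 6: {6}; class of 2: {2,5,7}

Answer: NOT BISIMILAR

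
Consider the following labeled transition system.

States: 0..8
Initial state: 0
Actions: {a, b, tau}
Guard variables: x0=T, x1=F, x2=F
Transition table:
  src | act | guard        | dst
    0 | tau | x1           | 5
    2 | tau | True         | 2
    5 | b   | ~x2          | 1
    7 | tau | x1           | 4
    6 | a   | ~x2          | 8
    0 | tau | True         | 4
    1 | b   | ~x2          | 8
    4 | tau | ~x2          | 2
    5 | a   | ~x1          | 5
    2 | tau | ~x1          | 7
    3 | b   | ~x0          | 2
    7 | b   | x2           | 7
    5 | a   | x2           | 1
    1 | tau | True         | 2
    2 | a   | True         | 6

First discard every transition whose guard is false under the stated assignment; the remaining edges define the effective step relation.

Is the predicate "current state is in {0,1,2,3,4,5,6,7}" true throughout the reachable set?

Safe = {0,1,2,3,4,5,6,7}
Reach set: {0,2,4,6,7,8}
  0: ok
  2: ok
  4: ok
  6: ok
  7: ok
  8: VIOLATES
witness against invariant: tau·tau·a·a → 8

Answer: INVARIANT VIOLATED at state 8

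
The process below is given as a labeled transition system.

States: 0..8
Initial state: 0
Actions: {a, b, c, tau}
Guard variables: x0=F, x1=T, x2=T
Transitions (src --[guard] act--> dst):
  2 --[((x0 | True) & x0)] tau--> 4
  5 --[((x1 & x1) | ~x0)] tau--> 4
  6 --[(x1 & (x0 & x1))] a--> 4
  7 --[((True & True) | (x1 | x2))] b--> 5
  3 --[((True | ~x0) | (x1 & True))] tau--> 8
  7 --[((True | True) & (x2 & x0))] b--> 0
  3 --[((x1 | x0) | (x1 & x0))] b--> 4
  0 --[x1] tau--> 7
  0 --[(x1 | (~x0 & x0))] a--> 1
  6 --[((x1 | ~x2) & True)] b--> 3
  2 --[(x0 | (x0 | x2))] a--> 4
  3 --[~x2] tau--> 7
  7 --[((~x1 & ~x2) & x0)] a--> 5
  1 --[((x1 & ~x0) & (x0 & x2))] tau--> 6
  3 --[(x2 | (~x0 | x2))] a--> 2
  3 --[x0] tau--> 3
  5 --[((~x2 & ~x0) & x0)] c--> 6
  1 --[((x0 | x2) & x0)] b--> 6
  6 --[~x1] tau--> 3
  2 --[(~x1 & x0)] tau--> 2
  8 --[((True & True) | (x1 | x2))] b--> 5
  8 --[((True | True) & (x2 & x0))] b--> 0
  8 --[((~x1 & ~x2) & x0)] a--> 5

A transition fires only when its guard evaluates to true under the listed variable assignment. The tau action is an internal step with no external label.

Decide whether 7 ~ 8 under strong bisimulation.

Answer: BISIMILAR

Analysis:
Compute ~ classes (split until stable):
  round 0: {{0,1,2,3,4,5,6,7,8}}
  round 1: {{0},{1,4},{2},{3},{5},{6,7,8}}
  round 2: {{0},{1,4},{2},{3},{5},{6},{7,8}}
stable after 3 split(s): 7 block(s)
class of 7: {7,8}; class of 8: {7,8}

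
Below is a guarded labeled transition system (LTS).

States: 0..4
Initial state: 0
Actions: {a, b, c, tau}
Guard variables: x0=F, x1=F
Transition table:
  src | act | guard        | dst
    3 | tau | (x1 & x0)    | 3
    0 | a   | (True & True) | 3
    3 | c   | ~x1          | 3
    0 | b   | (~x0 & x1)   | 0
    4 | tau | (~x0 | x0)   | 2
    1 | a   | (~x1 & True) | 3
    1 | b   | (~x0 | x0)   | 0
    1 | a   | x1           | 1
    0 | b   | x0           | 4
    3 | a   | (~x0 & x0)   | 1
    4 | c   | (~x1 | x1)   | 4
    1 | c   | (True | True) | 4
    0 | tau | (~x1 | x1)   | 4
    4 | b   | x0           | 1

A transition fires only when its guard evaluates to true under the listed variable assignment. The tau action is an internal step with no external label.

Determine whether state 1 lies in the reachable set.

Guard filter leaves 8 enabled edge(s).
depth 0: {0}
depth 1: {3,4}  now seen {0,3,4}
depth 2: {2}  now seen {0,2,3,4}
R = {0,2,3,4}

Answer: UNREACHABLE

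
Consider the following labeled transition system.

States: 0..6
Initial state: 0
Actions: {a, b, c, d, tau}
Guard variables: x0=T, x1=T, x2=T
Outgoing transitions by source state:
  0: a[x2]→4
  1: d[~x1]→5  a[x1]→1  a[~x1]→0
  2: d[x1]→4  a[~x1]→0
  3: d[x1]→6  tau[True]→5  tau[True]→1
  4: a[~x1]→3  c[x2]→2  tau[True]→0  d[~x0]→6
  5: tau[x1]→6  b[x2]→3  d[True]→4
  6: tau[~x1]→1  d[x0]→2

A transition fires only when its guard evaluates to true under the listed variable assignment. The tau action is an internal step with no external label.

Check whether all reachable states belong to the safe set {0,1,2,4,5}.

Answer: INVARIANT HOLDS

Trace:
Safe = {0,1,2,4,5}
Reach set: {0,2,4}
  0: ok
  2: ok
  4: ok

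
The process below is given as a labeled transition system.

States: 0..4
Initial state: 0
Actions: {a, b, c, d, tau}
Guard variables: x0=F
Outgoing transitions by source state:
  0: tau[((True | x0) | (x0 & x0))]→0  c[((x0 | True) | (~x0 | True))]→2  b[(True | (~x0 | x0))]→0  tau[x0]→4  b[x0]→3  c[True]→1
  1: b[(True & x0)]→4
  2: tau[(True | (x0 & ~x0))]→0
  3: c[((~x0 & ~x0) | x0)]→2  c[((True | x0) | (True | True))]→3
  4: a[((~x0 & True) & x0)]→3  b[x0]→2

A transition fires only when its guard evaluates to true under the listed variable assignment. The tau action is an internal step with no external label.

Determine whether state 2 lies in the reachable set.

Answer: REACHABLE

Analysis:
Guard filter leaves 7 enabled edge(s).
Layer 0: {0}
Layer 1: {1,2}  cumulative {0,1,2}
R = {0,1,2}
trace reaching 2: c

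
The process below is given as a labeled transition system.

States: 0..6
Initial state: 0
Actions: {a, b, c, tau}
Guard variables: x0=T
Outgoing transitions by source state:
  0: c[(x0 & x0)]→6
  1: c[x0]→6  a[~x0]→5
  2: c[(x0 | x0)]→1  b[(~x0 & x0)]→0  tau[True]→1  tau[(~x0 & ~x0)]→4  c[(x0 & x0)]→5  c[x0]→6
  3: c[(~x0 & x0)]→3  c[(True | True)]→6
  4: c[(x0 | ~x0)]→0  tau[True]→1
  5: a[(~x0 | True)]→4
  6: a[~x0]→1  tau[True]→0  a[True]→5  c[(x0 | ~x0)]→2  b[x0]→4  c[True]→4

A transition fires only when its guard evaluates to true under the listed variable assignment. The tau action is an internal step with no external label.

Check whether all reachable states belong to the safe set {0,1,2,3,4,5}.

Answer: INVARIANT VIOLATED at state 6

Analysis:
Inv-set: {0,1,2,3,4,5}
Reachable = {0,1,2,4,5,6}
  0: ok
  1: ok
  2: ok
  4: ok
  5: ok
  6: ✗ unsafe
witness against invariant: c → 6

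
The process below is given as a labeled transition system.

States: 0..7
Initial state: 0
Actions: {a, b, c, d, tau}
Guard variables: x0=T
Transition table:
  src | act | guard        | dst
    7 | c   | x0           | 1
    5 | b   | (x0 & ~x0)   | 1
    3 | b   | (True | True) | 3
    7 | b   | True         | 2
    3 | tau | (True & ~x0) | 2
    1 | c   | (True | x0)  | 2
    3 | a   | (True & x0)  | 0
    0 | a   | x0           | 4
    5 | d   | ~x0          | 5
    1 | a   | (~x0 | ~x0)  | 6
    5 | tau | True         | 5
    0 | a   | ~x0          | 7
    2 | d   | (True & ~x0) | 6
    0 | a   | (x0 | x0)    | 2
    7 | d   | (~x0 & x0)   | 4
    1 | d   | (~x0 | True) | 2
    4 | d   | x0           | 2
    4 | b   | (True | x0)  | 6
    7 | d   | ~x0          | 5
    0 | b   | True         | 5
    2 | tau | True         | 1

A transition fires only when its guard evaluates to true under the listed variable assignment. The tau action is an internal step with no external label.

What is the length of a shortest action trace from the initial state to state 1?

Layered search for 1:
  depth 0: {0}
  depth 1: {2,4,5}
  depth 2: {1,6}
1 enters at depth 2; path a·tau

Answer: 2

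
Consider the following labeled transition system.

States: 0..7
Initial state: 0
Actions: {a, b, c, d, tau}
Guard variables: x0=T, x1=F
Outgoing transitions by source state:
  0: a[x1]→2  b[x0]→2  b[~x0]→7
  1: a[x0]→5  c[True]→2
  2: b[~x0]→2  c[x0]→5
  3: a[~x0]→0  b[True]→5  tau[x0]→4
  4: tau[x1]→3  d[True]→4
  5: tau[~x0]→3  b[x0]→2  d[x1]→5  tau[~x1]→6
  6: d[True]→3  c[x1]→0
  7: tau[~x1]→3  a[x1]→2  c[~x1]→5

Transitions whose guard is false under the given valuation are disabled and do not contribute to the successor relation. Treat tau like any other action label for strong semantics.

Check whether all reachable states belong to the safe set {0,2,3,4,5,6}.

Safe = {0,2,3,4,5,6}
Reachable = {0,2,3,4,5,6}
  0: ok
  2: ok
  3: ok
  4: ok
  5: ok
  6: ok

Answer: INVARIANT HOLDS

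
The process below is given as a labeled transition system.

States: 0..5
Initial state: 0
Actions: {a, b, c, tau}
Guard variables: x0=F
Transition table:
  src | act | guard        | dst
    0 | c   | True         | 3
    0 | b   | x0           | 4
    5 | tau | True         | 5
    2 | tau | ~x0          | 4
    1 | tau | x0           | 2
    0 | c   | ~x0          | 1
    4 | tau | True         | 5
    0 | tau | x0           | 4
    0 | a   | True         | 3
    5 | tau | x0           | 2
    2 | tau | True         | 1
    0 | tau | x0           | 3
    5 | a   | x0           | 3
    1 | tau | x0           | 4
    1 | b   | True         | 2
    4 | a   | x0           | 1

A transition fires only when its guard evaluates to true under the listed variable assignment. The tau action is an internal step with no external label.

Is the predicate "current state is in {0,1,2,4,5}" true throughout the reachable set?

Safe = {0,1,2,4,5}
Reach set: {0,1,2,3,4,5}
  0: safe
  1: safe
  2: safe
  3: ✗ unsafe
  4: safe
  5: safe
reach 3 via c — violates

Answer: INVARIANT VIOLATED at state 3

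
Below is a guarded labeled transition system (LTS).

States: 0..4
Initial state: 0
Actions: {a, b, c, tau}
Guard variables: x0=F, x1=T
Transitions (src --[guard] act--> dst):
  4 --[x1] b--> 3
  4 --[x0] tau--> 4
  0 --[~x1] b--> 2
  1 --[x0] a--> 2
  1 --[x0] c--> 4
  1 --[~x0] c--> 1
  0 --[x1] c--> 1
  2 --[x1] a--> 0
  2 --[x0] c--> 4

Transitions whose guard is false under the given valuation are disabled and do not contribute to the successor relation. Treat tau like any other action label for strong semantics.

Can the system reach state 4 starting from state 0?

Answer: UNREACHABLE

Trace:
Guard filter leaves 4 enabled edge(s).
L0 = {0}
L1 = {1}  now seen {0,1}
Reach set: {0,1}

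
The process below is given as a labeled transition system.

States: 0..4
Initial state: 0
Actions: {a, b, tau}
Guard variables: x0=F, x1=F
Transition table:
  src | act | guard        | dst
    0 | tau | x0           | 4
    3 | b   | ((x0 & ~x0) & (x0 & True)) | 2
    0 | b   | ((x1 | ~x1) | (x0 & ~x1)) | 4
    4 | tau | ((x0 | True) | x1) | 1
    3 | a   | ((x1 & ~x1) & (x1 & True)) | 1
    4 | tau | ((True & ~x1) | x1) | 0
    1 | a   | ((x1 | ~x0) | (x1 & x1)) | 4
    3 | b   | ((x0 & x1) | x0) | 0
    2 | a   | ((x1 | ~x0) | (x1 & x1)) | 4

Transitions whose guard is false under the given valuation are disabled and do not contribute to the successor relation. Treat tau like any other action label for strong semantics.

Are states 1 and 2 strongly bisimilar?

Bisimulation quotient by refinement:
  round 0: {{0,1,2,3,4}}
  round 1: {{0},{1,2},{3},{4}}
Fixed point at round 2; 4 class(es).
1∈{1,2}, 2∈{1,2}

Answer: BISIMILAR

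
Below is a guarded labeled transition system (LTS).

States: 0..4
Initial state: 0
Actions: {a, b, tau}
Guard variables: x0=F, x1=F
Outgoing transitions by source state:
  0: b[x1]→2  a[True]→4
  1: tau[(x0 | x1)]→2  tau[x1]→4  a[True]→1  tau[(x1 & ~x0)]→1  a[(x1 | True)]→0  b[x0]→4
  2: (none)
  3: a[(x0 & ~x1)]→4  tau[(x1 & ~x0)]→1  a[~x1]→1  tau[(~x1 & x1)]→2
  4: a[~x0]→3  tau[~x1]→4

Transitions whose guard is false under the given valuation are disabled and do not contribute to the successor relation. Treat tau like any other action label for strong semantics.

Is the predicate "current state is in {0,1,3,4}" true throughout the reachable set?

Inv-set: {0,1,3,4}
R = {0,1,3,4}
  0: ok
  1: ok
  3: ok
  4: ok

Answer: INVARIANT HOLDS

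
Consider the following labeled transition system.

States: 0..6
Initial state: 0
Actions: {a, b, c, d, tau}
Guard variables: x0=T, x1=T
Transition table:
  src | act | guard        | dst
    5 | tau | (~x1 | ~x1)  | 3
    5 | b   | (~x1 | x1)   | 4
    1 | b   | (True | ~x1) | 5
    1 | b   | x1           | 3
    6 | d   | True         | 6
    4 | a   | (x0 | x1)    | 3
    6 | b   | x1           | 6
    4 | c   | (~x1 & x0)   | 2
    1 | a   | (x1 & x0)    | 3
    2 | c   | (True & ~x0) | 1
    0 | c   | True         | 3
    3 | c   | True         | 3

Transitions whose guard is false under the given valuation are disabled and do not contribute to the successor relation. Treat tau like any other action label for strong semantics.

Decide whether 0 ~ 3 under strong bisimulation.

Bisimulation quotient by refinement:
  P[0] = {{0,1,2,3,4,5,6}}
  P[1] = {{0,3},{1},{2},{4},{5},{6}}
Fixed point at round 2; 6 class(es).
class of 0: {0,3}; class of 3: {0,3}

Answer: BISIMILAR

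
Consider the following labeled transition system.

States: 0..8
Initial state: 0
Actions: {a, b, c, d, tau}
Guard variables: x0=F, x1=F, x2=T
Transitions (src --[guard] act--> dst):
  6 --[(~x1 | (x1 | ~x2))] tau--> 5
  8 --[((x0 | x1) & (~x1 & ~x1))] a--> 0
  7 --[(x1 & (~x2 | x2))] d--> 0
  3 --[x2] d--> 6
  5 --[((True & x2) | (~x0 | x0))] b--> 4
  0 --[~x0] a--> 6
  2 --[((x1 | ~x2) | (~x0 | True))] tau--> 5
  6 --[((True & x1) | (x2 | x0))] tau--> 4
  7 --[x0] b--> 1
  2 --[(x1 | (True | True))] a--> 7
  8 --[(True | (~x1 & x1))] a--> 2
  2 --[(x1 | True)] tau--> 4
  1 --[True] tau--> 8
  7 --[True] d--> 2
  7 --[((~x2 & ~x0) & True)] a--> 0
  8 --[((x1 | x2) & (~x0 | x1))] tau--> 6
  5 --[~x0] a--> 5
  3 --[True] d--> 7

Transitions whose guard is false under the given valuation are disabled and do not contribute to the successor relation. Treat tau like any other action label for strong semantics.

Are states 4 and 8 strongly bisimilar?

Refine partition for ~:
  round 0: {{0,1,2,3,4,5,6,7,8}}
  round 1: {{0},{1,6},{2,8},{3,7},{4},{5}}
  round 2: {{0},{1},{2},{3},{4},{5},{6},{7},{8}}
Fixed point at round 3; 9 class(es).
class of 4: {4}; class of 8: {8}

Answer: NOT BISIMILAR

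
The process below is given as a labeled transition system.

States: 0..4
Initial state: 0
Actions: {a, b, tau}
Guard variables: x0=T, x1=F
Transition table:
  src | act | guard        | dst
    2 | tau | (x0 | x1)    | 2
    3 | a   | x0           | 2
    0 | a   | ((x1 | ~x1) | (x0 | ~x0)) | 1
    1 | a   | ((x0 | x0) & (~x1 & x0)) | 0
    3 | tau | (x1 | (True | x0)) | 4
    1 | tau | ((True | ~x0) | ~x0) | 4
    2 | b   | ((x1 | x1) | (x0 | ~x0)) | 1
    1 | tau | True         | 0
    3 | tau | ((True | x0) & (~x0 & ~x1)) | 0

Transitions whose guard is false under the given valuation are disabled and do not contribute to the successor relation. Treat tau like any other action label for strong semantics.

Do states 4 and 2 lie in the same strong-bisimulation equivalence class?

Answer: NOT BISIMILAR

Analysis:
Bisimulation quotient by refinement:
  P[0] = {{0,1,2,3,4}}
  P[1] = {{0},{1,3},{2},{4}}
  P[2] = {{0},{1},{2},{3},{4}}
Fixed point at round 3; 5 class(es).
class of 4: {4}; class of 2: {2}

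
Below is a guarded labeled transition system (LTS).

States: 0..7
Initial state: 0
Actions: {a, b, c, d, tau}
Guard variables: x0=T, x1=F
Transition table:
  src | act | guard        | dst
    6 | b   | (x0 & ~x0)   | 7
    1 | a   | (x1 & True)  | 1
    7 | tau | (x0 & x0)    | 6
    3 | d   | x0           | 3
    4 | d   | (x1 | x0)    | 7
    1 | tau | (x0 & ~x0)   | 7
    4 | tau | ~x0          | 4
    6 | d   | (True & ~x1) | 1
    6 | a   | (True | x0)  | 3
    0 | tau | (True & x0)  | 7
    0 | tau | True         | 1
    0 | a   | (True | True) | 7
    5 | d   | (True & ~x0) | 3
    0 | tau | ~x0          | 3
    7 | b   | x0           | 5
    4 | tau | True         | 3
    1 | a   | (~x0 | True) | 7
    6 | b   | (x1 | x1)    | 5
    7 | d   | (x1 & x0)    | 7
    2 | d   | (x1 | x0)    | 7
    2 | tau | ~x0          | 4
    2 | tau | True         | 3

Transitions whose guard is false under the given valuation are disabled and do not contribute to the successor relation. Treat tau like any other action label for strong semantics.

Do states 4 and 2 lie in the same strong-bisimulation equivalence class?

Answer: BISIMILAR

Trace:
Bisimulation quotient by refinement:
  P[0] = {{0,1,2,3,4,5,6,7}}
  P[1] = {{0},{1},{2,4},{3},{5},{6},{7}}
7 equivalence class(es) (converged in 2)
class of 4: {2,4}; class of 2: {2,4}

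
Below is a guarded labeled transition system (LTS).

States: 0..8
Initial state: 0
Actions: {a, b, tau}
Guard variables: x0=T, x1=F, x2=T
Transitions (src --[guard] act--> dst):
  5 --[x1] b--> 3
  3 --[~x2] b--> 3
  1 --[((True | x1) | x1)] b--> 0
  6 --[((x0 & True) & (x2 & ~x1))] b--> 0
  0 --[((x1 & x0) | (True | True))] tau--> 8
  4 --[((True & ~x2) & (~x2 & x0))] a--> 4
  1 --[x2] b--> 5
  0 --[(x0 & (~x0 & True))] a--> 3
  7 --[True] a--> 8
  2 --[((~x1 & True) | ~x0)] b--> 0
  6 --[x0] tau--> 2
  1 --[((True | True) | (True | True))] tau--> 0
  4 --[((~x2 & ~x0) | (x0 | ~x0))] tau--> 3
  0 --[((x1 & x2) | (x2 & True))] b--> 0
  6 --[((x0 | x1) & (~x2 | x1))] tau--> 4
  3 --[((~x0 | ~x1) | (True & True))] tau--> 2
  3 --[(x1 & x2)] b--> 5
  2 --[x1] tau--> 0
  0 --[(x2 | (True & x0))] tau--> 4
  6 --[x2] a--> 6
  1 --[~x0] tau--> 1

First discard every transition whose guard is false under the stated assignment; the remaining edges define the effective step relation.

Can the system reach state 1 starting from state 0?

13 transition(s) survive guard evaluation.
depth 0: {0}
depth 1: {4,8}  cumulative {0,4,8}
depth 2: {3}  cumulative {0,3,4,8}
depth 3: {2}  cumulative {0,2,3,4,8}
R = {0,2,3,4,8}

Answer: UNREACHABLE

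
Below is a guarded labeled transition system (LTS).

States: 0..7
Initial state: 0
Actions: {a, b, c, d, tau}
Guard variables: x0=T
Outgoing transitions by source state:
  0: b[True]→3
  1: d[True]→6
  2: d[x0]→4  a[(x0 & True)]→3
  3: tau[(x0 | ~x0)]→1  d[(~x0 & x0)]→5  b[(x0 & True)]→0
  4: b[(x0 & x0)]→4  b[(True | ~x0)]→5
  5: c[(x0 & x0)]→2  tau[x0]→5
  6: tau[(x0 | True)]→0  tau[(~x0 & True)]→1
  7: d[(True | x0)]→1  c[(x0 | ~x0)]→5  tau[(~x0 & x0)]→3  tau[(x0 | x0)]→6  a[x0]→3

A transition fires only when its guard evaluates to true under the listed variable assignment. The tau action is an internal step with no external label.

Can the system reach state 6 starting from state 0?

Answer: REACHABLE

Analysis:
After dropping false guards: 15 live edges.
depth 0: {0}
depth 1: {3}  cumulative {0,3}
depth 2: {1}  cumulative {0,1,3}
depth 3: {6}  cumulative {0,1,3,6}
Reachable = {0,1,3,6}
witness 6: b·tau·d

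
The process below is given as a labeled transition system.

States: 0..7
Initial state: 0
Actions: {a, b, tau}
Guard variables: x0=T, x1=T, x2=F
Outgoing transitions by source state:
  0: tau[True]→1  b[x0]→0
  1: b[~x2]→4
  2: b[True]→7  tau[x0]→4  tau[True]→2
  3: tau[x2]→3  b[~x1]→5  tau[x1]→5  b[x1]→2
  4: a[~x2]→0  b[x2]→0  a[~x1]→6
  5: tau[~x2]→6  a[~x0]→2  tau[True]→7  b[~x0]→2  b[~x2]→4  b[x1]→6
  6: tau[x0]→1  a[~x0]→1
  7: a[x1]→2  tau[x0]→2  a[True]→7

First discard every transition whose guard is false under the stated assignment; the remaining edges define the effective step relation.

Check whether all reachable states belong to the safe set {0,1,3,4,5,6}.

Answer: INVARIANT HOLDS

Analysis:
Safe = {0,1,3,4,5,6}
R = {0,1,4}
  0: ok
  1: ok
  4: ok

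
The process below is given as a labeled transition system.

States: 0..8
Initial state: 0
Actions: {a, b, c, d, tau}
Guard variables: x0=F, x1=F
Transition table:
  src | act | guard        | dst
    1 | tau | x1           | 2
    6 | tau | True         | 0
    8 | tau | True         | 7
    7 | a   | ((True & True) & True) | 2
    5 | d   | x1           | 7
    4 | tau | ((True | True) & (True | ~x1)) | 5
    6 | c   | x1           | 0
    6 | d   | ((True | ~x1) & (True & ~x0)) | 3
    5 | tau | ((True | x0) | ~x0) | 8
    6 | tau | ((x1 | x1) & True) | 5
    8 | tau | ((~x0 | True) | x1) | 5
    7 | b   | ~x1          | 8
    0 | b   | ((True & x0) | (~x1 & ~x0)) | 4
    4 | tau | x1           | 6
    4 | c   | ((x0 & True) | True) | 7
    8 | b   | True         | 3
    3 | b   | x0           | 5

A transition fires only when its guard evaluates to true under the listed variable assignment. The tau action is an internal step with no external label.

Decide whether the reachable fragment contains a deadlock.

Answer: DEADLOCK at state 2

Trace:
Reach set: {0,2,3,4,5,7,8}
  0: b→4  [1 exit(s)]
  2: ∅  [no exit]
  3: ∅  [no exit]
  4: c→7  tau→5  [2 exit(s)]
  5: tau→8  [1 exit(s)]
  7: a→2  b→8  [2 exit(s)]
  8: b→3  tau→5  tau→7  [3 exit(s)]
Path to 2: b·c·a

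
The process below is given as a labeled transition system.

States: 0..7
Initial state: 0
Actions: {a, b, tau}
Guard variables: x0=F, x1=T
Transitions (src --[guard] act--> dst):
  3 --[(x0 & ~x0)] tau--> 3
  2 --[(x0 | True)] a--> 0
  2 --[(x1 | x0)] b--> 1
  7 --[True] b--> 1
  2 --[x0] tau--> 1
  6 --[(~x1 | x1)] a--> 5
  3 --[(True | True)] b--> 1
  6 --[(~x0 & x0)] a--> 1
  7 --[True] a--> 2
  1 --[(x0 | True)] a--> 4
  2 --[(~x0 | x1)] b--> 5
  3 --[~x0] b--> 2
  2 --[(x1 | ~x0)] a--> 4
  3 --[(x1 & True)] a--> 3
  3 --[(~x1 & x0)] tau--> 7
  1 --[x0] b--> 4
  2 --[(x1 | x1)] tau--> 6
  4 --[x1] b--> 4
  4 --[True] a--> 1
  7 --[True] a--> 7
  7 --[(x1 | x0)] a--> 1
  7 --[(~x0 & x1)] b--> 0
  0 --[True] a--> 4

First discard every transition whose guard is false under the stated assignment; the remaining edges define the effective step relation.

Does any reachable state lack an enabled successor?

Answer: DEADLOCK-FREE

Trace:
Reach set: {0,1,4}
  0: a→4  [1 out]
  1: a→4  [1 out]
  4: a→1  b→4  [2 out]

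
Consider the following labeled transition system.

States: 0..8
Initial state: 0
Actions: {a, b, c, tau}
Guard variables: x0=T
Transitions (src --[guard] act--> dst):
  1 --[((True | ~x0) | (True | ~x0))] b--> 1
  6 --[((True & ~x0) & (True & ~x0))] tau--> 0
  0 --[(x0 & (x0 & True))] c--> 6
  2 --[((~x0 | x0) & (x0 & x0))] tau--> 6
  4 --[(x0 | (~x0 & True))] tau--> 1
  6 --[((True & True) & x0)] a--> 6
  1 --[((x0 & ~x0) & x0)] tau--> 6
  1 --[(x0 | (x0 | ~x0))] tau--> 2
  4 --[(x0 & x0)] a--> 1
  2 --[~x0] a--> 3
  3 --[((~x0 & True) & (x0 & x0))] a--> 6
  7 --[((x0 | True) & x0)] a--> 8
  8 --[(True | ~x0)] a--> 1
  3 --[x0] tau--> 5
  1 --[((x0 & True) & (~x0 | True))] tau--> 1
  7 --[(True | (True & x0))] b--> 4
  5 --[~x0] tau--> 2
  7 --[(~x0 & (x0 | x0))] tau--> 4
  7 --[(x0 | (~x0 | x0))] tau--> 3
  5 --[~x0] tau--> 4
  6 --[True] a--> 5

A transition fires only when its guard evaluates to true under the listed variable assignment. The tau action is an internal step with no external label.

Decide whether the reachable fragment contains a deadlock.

Answer: DEADLOCK at state 5

Trace:
Reach set: {0,5,6}
  0: c→6  [deg 1]
  5: ∅  [no exit]
  6: a→5  a→6  [deg 2]
witness 5: c·a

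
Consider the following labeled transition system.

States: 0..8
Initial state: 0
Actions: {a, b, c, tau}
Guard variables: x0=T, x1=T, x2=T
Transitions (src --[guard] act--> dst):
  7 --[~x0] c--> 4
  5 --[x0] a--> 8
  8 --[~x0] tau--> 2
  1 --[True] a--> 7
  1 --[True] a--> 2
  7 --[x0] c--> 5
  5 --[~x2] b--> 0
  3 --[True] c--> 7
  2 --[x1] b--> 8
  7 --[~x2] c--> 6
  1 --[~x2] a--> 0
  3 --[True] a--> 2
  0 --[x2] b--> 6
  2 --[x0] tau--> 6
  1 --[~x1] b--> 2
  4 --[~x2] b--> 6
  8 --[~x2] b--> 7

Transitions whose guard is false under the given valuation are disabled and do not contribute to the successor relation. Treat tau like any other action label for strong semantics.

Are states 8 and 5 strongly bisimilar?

Compute ~ classes (split until stable):
  π0 = {{0,1,2,3,4,5,6,7,8}}
  π1 = {{0},{1,5},{2},{3},{4,6,8},{7}}
  π2 = {{0},{1},{2},{3},{4,6,8},{5},{7}}
stable after 3 split(s): 7 block(s)
class of 8: {4,6,8}; class of 5: {5}

Answer: NOT BISIMILAR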